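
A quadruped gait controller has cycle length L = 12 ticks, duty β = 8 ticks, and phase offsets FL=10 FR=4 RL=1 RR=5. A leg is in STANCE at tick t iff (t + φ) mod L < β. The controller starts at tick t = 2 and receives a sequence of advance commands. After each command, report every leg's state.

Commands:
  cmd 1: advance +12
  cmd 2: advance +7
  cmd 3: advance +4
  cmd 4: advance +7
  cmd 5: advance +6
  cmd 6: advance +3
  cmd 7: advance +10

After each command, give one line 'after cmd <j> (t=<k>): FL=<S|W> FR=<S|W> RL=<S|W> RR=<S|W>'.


start t=2: FL=S FR=S RL=S RR=S
cmd 1: advance +12 → t=14, phase=(0,6,3,7) → FL=S FR=S RL=S RR=S
cmd 2: advance +7 → t=21, phase=(7,1,10,2) → FL=S FR=S RL=W RR=S
cmd 3: advance +4 → t=25, phase=(11,5,2,6) → FL=W FR=S RL=S RR=S
cmd 4: advance +7 → t=32, phase=(6,0,9,1) → FL=S FR=S RL=W RR=S
cmd 5: advance +6 → t=38, phase=(0,6,3,7) → FL=S FR=S RL=S RR=S
cmd 6: advance +3 → t=41, phase=(3,9,6,10) → FL=S FR=W RL=S RR=W
cmd 7: advance +10 → t=51, phase=(1,7,4,8) → FL=S FR=S RL=S RR=W

after cmd 1 (t=14): FL=S FR=S RL=S RR=S
after cmd 2 (t=21): FL=S FR=S RL=W RR=S
after cmd 3 (t=25): FL=W FR=S RL=S RR=S
after cmd 4 (t=32): FL=S FR=S RL=W RR=S
after cmd 5 (t=38): FL=S FR=S RL=S RR=S
after cmd 6 (t=41): FL=S FR=W RL=S RR=W
after cmd 7 (t=51): FL=S FR=S RL=S RR=W


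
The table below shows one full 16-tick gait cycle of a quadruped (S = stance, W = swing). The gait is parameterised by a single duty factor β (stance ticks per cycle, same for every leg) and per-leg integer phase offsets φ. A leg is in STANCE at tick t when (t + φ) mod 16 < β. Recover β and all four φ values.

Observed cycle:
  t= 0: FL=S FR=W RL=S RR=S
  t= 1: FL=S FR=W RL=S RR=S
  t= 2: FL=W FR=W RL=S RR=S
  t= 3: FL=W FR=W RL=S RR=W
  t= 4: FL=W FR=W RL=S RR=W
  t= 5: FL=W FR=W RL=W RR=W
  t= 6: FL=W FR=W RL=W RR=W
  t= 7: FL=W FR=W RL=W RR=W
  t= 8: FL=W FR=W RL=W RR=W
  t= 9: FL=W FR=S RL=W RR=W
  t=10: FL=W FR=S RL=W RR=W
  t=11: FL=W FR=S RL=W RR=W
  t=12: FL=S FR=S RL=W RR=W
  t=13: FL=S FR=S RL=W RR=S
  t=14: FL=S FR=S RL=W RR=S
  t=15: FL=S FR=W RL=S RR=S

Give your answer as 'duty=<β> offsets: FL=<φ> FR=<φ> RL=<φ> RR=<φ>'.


duty=6 offsets: FL=4 FR=7 RL=1 RR=3

duty β = stance ticks per leg = 6
FL: stance ticks = 6; W→S at t=12 → φ=4
FR: stance ticks = 6; W→S at t=9 → φ=7
RL: stance ticks = 6; W→S at t=15 → φ=1
RR: stance ticks = 6; W→S at t=13 → φ=3


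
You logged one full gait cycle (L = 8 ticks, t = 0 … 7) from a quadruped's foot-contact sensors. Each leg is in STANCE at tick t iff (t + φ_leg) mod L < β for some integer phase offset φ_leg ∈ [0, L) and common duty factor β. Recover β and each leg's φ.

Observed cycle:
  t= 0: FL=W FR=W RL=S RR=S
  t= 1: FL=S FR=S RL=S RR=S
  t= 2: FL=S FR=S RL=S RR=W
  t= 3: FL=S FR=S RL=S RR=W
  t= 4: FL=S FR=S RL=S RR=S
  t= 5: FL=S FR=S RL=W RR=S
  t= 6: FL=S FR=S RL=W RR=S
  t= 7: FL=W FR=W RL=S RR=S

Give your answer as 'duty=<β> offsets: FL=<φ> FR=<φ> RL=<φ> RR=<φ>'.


duty=6 offsets: FL=7 FR=7 RL=1 RR=4

duty β = stance ticks per leg = 6
FL: stance ticks = 6; W→S at t=1 → φ=7
FR: stance ticks = 6; W→S at t=1 → φ=7
RL: stance ticks = 6; W→S at t=7 → φ=1
RR: stance ticks = 6; W→S at t=4 → φ=4


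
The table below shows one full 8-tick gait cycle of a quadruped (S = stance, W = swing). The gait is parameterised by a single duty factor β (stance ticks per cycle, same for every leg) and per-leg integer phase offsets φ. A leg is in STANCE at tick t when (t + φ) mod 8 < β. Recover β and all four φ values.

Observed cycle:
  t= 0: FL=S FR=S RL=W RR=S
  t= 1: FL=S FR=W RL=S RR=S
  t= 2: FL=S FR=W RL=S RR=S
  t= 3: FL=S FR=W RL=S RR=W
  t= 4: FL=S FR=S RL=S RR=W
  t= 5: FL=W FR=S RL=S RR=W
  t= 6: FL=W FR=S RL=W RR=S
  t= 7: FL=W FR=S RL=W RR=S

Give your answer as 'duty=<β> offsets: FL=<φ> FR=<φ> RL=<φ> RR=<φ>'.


duty=5 offsets: FL=0 FR=4 RL=7 RR=2

duty β = stance ticks per leg = 5
FL: stance ticks = 5; W→S at t=0 → φ=0
FR: stance ticks = 5; W→S at t=4 → φ=4
RL: stance ticks = 5; W→S at t=1 → φ=7
RR: stance ticks = 5; W→S at t=6 → φ=2


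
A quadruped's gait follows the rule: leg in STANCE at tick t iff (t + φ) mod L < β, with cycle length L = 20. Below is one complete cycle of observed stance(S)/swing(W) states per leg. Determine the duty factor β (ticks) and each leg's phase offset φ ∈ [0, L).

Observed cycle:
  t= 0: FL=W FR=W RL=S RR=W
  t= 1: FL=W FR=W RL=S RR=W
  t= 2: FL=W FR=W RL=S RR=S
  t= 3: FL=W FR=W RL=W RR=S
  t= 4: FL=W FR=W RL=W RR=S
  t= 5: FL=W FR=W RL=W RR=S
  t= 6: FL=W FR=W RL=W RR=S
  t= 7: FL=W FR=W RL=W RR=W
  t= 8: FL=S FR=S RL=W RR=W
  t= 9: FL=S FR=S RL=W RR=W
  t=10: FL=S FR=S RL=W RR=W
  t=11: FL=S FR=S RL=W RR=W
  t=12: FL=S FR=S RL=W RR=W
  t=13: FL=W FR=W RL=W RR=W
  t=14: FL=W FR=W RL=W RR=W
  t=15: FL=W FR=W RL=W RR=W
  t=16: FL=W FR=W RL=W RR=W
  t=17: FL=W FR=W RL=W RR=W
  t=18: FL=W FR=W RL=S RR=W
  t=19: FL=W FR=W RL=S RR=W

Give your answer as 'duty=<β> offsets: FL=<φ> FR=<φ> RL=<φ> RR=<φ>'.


duty=5 offsets: FL=12 FR=12 RL=2 RR=18

duty β = stance ticks per leg = 5
FL: stance ticks = 5; W→S at t=8 → φ=12
FR: stance ticks = 5; W→S at t=8 → φ=12
RL: stance ticks = 5; W→S at t=18 → φ=2
RR: stance ticks = 5; W→S at t=2 → φ=18


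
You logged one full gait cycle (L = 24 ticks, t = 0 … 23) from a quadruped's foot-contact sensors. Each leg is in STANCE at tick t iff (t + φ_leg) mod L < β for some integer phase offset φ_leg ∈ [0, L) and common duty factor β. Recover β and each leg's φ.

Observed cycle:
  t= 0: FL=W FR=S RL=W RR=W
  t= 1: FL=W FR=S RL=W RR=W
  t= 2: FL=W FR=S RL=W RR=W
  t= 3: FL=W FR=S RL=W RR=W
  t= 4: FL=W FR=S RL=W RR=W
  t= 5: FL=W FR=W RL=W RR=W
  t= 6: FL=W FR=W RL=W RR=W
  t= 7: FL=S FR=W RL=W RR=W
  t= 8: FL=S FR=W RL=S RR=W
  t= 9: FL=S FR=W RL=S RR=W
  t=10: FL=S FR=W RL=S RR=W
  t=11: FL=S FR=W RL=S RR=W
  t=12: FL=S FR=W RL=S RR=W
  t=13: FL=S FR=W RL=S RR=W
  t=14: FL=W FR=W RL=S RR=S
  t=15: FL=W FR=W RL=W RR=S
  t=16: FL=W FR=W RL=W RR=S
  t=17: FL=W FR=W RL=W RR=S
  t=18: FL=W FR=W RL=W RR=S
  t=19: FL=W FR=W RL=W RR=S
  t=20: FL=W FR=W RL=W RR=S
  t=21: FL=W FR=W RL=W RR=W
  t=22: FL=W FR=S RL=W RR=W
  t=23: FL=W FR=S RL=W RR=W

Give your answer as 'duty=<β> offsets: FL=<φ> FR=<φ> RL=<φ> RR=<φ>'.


duty β = stance ticks per leg = 7
FL: stance ticks = 7; W→S at t=7 → φ=17
FR: stance ticks = 7; W→S at t=22 → φ=2
RL: stance ticks = 7; W→S at t=8 → φ=16
RR: stance ticks = 7; W→S at t=14 → φ=10

duty=7 offsets: FL=17 FR=2 RL=16 RR=10


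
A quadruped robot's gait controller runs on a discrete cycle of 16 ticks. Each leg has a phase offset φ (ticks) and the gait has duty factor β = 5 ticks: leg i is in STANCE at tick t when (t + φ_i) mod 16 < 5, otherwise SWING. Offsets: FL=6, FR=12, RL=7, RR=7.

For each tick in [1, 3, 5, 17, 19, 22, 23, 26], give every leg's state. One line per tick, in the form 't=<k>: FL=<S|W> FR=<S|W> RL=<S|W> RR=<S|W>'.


t=1: FL=W FR=W RL=W RR=W
t=3: FL=W FR=W RL=W RR=W
t=5: FL=W FR=S RL=W RR=W
t=17: FL=W FR=W RL=W RR=W
t=19: FL=W FR=W RL=W RR=W
t=22: FL=W FR=S RL=W RR=W
t=23: FL=W FR=S RL=W RR=W
t=26: FL=S FR=W RL=S RR=S

t=1: phase=(7,13,8,8) vs β=5 → FL=W FR=W RL=W RR=W
t=3: phase=(9,15,10,10) vs β=5 → FL=W FR=W RL=W RR=W
t=5: phase=(11,1,12,12) vs β=5 → FL=W FR=S RL=W RR=W
t=17: phase=(7,13,8,8) vs β=5 → FL=W FR=W RL=W RR=W
t=19: phase=(9,15,10,10) vs β=5 → FL=W FR=W RL=W RR=W
t=22: phase=(12,2,13,13) vs β=5 → FL=W FR=S RL=W RR=W
t=23: phase=(13,3,14,14) vs β=5 → FL=W FR=S RL=W RR=W
t=26: phase=(0,6,1,1) vs β=5 → FL=S FR=W RL=S RR=S


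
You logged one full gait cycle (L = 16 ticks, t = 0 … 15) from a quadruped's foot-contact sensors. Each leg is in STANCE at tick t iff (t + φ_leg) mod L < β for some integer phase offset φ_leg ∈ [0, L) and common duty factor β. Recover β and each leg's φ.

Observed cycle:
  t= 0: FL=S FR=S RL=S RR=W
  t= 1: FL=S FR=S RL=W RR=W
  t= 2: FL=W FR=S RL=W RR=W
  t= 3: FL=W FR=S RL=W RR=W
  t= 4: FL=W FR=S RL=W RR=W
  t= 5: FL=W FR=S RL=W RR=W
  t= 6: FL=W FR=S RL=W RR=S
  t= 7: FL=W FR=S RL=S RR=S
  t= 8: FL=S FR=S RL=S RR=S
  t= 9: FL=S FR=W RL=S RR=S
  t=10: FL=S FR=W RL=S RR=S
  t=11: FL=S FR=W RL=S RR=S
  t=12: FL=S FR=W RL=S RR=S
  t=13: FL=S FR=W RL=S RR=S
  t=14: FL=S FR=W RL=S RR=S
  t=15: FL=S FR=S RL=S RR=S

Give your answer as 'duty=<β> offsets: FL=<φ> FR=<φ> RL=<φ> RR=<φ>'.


duty=10 offsets: FL=8 FR=1 RL=9 RR=10

duty β = stance ticks per leg = 10
FL: stance ticks = 10; W→S at t=8 → φ=8
FR: stance ticks = 10; W→S at t=15 → φ=1
RL: stance ticks = 10; W→S at t=7 → φ=9
RR: stance ticks = 10; W→S at t=6 → φ=10


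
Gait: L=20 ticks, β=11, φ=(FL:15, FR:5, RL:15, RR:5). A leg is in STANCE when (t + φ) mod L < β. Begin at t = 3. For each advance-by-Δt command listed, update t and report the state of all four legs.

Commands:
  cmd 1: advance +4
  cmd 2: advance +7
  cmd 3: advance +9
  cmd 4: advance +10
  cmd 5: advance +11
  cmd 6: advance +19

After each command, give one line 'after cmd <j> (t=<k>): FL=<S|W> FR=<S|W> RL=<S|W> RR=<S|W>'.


after cmd 1 (t=7): FL=S FR=W RL=S RR=W
after cmd 2 (t=14): FL=S FR=W RL=S RR=W
after cmd 3 (t=23): FL=W FR=S RL=W RR=S
after cmd 4 (t=33): FL=S FR=W RL=S RR=W
after cmd 5 (t=44): FL=W FR=S RL=W RR=S
after cmd 6 (t=63): FL=W FR=S RL=W RR=S

start t=3: FL=W FR=S RL=W RR=S
cmd 1: advance +4 → t=7, phase=(2,12,2,12) → FL=S FR=W RL=S RR=W
cmd 2: advance +7 → t=14, phase=(9,19,9,19) → FL=S FR=W RL=S RR=W
cmd 3: advance +9 → t=23, phase=(18,8,18,8) → FL=W FR=S RL=W RR=S
cmd 4: advance +10 → t=33, phase=(8,18,8,18) → FL=S FR=W RL=S RR=W
cmd 5: advance +11 → t=44, phase=(19,9,19,9) → FL=W FR=S RL=W RR=S
cmd 6: advance +19 → t=63, phase=(18,8,18,8) → FL=W FR=S RL=W RR=S


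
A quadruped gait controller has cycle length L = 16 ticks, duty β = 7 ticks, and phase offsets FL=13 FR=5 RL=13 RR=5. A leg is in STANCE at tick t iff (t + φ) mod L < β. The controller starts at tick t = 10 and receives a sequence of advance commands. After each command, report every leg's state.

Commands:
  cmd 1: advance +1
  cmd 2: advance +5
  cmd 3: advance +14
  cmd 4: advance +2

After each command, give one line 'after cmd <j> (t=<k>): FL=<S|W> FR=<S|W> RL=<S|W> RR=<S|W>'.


start t=10: FL=W FR=W RL=W RR=W
cmd 1: advance +1 → t=11, phase=(8,0,8,0) → FL=W FR=S RL=W RR=S
cmd 2: advance +5 → t=16, phase=(13,5,13,5) → FL=W FR=S RL=W RR=S
cmd 3: advance +14 → t=30, phase=(11,3,11,3) → FL=W FR=S RL=W RR=S
cmd 4: advance +2 → t=32, phase=(13,5,13,5) → FL=W FR=S RL=W RR=S

after cmd 1 (t=11): FL=W FR=S RL=W RR=S
after cmd 2 (t=16): FL=W FR=S RL=W RR=S
after cmd 3 (t=30): FL=W FR=S RL=W RR=S
after cmd 4 (t=32): FL=W FR=S RL=W RR=S


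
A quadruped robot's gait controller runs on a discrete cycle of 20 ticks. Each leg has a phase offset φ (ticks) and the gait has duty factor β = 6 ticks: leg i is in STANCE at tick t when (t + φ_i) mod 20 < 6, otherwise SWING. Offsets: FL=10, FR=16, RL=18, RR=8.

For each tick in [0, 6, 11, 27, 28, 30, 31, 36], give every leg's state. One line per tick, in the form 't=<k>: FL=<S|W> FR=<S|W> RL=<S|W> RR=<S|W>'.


t=0: phase=(10,16,18,8) vs β=6 → FL=W FR=W RL=W RR=W
t=6: phase=(16,2,4,14) vs β=6 → FL=W FR=S RL=S RR=W
t=11: phase=(1,7,9,19) vs β=6 → FL=S FR=W RL=W RR=W
t=27: phase=(17,3,5,15) vs β=6 → FL=W FR=S RL=S RR=W
t=28: phase=(18,4,6,16) vs β=6 → FL=W FR=S RL=W RR=W
t=30: phase=(0,6,8,18) vs β=6 → FL=S FR=W RL=W RR=W
t=31: phase=(1,7,9,19) vs β=6 → FL=S FR=W RL=W RR=W
t=36: phase=(6,12,14,4) vs β=6 → FL=W FR=W RL=W RR=S

t=0: FL=W FR=W RL=W RR=W
t=6: FL=W FR=S RL=S RR=W
t=11: FL=S FR=W RL=W RR=W
t=27: FL=W FR=S RL=S RR=W
t=28: FL=W FR=S RL=W RR=W
t=30: FL=S FR=W RL=W RR=W
t=31: FL=S FR=W RL=W RR=W
t=36: FL=W FR=W RL=W RR=S


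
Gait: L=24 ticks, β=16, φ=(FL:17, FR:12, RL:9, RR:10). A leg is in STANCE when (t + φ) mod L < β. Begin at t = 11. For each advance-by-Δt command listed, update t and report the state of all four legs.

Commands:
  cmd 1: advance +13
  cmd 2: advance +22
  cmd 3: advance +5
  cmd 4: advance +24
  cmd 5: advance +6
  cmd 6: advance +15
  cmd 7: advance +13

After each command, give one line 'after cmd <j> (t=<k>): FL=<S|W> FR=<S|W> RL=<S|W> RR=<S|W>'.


start t=11: FL=S FR=W RL=W RR=W
cmd 1: advance +13 → t=24, phase=(17,12,9,10) → FL=W FR=S RL=S RR=S
cmd 2: advance +22 → t=46, phase=(15,10,7,8) → FL=S FR=S RL=S RR=S
cmd 3: advance +5 → t=51, phase=(20,15,12,13) → FL=W FR=S RL=S RR=S
cmd 4: advance +24 → t=75, phase=(20,15,12,13) → FL=W FR=S RL=S RR=S
cmd 5: advance +6 → t=81, phase=(2,21,18,19) → FL=S FR=W RL=W RR=W
cmd 6: advance +15 → t=96, phase=(17,12,9,10) → FL=W FR=S RL=S RR=S
cmd 7: advance +13 → t=109, phase=(6,1,22,23) → FL=S FR=S RL=W RR=W

after cmd 1 (t=24): FL=W FR=S RL=S RR=S
after cmd 2 (t=46): FL=S FR=S RL=S RR=S
after cmd 3 (t=51): FL=W FR=S RL=S RR=S
after cmd 4 (t=75): FL=W FR=S RL=S RR=S
after cmd 5 (t=81): FL=S FR=W RL=W RR=W
after cmd 6 (t=96): FL=W FR=S RL=S RR=S
after cmd 7 (t=109): FL=S FR=S RL=W RR=W


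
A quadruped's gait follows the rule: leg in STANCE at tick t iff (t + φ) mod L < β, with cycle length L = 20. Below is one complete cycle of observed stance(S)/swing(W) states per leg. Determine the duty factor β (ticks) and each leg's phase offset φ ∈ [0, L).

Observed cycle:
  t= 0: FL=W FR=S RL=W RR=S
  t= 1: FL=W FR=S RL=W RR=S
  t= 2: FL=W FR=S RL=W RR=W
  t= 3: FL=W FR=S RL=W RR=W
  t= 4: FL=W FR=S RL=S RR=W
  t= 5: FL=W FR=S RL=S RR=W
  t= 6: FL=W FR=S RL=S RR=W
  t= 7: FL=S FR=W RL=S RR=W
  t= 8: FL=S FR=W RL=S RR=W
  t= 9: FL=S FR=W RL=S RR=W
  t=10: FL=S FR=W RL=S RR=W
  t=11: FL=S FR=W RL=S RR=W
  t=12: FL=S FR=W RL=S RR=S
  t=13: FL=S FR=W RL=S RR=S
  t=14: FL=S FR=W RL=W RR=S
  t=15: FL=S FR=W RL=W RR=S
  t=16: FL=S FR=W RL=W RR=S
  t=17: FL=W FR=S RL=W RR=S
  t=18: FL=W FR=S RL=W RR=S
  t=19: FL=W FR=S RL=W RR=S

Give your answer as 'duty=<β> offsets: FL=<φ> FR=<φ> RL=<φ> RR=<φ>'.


duty=10 offsets: FL=13 FR=3 RL=16 RR=8

duty β = stance ticks per leg = 10
FL: stance ticks = 10; W→S at t=7 → φ=13
FR: stance ticks = 10; W→S at t=17 → φ=3
RL: stance ticks = 10; W→S at t=4 → φ=16
RR: stance ticks = 10; W→S at t=12 → φ=8


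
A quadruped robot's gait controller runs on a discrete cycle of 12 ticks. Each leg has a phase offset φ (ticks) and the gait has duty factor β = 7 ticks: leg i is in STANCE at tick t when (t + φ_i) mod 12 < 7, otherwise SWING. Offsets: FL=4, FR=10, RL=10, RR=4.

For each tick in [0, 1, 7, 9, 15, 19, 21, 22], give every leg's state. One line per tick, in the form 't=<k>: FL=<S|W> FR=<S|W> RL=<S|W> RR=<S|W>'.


t=0: FL=S FR=W RL=W RR=S
t=1: FL=S FR=W RL=W RR=S
t=7: FL=W FR=S RL=S RR=W
t=9: FL=S FR=W RL=W RR=S
t=15: FL=W FR=S RL=S RR=W
t=19: FL=W FR=S RL=S RR=W
t=21: FL=S FR=W RL=W RR=S
t=22: FL=S FR=W RL=W RR=S

t=0: phase=(4,10,10,4) vs β=7 → FL=S FR=W RL=W RR=S
t=1: phase=(5,11,11,5) vs β=7 → FL=S FR=W RL=W RR=S
t=7: phase=(11,5,5,11) vs β=7 → FL=W FR=S RL=S RR=W
t=9: phase=(1,7,7,1) vs β=7 → FL=S FR=W RL=W RR=S
t=15: phase=(7,1,1,7) vs β=7 → FL=W FR=S RL=S RR=W
t=19: phase=(11,5,5,11) vs β=7 → FL=W FR=S RL=S RR=W
t=21: phase=(1,7,7,1) vs β=7 → FL=S FR=W RL=W RR=S
t=22: phase=(2,8,8,2) vs β=7 → FL=S FR=W RL=W RR=S


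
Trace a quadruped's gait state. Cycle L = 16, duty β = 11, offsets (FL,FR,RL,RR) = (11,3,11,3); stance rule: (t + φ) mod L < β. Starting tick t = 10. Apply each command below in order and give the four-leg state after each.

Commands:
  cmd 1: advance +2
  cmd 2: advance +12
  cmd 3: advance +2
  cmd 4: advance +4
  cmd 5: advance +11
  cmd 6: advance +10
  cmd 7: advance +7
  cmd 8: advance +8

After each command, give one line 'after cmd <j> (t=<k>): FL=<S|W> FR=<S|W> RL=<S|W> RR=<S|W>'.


start t=10: FL=S FR=W RL=S RR=W
cmd 1: advance +2 → t=12, phase=(7,15,7,15) → FL=S FR=W RL=S RR=W
cmd 2: advance +12 → t=24, phase=(3,11,3,11) → FL=S FR=W RL=S RR=W
cmd 3: advance +2 → t=26, phase=(5,13,5,13) → FL=S FR=W RL=S RR=W
cmd 4: advance +4 → t=30, phase=(9,1,9,1) → FL=S FR=S RL=S RR=S
cmd 5: advance +11 → t=41, phase=(4,12,4,12) → FL=S FR=W RL=S RR=W
cmd 6: advance +10 → t=51, phase=(14,6,14,6) → FL=W FR=S RL=W RR=S
cmd 7: advance +7 → t=58, phase=(5,13,5,13) → FL=S FR=W RL=S RR=W
cmd 8: advance +8 → t=66, phase=(13,5,13,5) → FL=W FR=S RL=W RR=S

after cmd 1 (t=12): FL=S FR=W RL=S RR=W
after cmd 2 (t=24): FL=S FR=W RL=S RR=W
after cmd 3 (t=26): FL=S FR=W RL=S RR=W
after cmd 4 (t=30): FL=S FR=S RL=S RR=S
after cmd 5 (t=41): FL=S FR=W RL=S RR=W
after cmd 6 (t=51): FL=W FR=S RL=W RR=S
after cmd 7 (t=58): FL=S FR=W RL=S RR=W
after cmd 8 (t=66): FL=W FR=S RL=W RR=S


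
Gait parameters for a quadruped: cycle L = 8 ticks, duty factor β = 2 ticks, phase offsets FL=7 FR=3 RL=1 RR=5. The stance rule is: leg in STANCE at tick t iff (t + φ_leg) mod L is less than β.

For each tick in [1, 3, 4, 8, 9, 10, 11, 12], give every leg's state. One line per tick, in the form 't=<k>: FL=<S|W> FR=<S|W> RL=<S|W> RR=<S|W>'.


t=1: phase=(0,4,2,6) vs β=2 → FL=S FR=W RL=W RR=W
t=3: phase=(2,6,4,0) vs β=2 → FL=W FR=W RL=W RR=S
t=4: phase=(3,7,5,1) vs β=2 → FL=W FR=W RL=W RR=S
t=8: phase=(7,3,1,5) vs β=2 → FL=W FR=W RL=S RR=W
t=9: phase=(0,4,2,6) vs β=2 → FL=S FR=W RL=W RR=W
t=10: phase=(1,5,3,7) vs β=2 → FL=S FR=W RL=W RR=W
t=11: phase=(2,6,4,0) vs β=2 → FL=W FR=W RL=W RR=S
t=12: phase=(3,7,5,1) vs β=2 → FL=W FR=W RL=W RR=S

t=1: FL=S FR=W RL=W RR=W
t=3: FL=W FR=W RL=W RR=S
t=4: FL=W FR=W RL=W RR=S
t=8: FL=W FR=W RL=S RR=W
t=9: FL=S FR=W RL=W RR=W
t=10: FL=S FR=W RL=W RR=W
t=11: FL=W FR=W RL=W RR=S
t=12: FL=W FR=W RL=W RR=S


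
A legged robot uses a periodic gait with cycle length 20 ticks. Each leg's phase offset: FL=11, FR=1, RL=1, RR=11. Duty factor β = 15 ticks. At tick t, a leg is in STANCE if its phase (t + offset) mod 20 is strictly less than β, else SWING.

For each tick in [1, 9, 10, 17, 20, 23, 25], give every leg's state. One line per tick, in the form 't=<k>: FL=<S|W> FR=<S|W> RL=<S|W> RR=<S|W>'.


t=1: phase=(12,2,2,12) vs β=15 → FL=S FR=S RL=S RR=S
t=9: phase=(0,10,10,0) vs β=15 → FL=S FR=S RL=S RR=S
t=10: phase=(1,11,11,1) vs β=15 → FL=S FR=S RL=S RR=S
t=17: phase=(8,18,18,8) vs β=15 → FL=S FR=W RL=W RR=S
t=20: phase=(11,1,1,11) vs β=15 → FL=S FR=S RL=S RR=S
t=23: phase=(14,4,4,14) vs β=15 → FL=S FR=S RL=S RR=S
t=25: phase=(16,6,6,16) vs β=15 → FL=W FR=S RL=S RR=W

t=1: FL=S FR=S RL=S RR=S
t=9: FL=S FR=S RL=S RR=S
t=10: FL=S FR=S RL=S RR=S
t=17: FL=S FR=W RL=W RR=S
t=20: FL=S FR=S RL=S RR=S
t=23: FL=S FR=S RL=S RR=S
t=25: FL=W FR=S RL=S RR=W


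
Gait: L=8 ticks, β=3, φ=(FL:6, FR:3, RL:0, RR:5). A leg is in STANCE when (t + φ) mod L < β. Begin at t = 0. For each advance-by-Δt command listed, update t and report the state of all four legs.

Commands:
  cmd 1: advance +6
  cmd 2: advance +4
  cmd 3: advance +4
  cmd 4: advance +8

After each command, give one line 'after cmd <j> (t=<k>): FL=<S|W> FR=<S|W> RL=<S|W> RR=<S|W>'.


start t=0: FL=W FR=W RL=S RR=W
cmd 1: advance +6 → t=6, phase=(4,1,6,3) → FL=W FR=S RL=W RR=W
cmd 2: advance +4 → t=10, phase=(0,5,2,7) → FL=S FR=W RL=S RR=W
cmd 3: advance +4 → t=14, phase=(4,1,6,3) → FL=W FR=S RL=W RR=W
cmd 4: advance +8 → t=22, phase=(4,1,6,3) → FL=W FR=S RL=W RR=W

after cmd 1 (t=6): FL=W FR=S RL=W RR=W
after cmd 2 (t=10): FL=S FR=W RL=S RR=W
after cmd 3 (t=14): FL=W FR=S RL=W RR=W
after cmd 4 (t=22): FL=W FR=S RL=W RR=W


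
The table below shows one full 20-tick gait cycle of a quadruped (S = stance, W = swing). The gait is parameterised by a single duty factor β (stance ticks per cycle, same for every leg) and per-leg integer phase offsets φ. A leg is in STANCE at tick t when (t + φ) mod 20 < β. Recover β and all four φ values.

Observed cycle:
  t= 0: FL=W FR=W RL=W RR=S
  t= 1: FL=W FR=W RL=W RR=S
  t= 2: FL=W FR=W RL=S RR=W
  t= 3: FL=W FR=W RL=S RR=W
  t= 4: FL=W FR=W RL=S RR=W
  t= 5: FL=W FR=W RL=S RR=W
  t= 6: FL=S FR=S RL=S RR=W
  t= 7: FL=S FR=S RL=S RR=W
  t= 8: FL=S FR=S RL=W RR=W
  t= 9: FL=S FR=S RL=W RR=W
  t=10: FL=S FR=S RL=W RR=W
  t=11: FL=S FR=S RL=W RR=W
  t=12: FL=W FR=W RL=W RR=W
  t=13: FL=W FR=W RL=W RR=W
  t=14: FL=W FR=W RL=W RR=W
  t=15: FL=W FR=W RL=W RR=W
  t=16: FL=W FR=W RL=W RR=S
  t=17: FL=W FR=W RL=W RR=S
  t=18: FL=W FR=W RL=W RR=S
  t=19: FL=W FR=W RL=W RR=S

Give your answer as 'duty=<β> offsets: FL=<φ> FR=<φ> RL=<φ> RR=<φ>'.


duty β = stance ticks per leg = 6
FL: stance ticks = 6; W→S at t=6 → φ=14
FR: stance ticks = 6; W→S at t=6 → φ=14
RL: stance ticks = 6; W→S at t=2 → φ=18
RR: stance ticks = 6; W→S at t=16 → φ=4

duty=6 offsets: FL=14 FR=14 RL=18 RR=4


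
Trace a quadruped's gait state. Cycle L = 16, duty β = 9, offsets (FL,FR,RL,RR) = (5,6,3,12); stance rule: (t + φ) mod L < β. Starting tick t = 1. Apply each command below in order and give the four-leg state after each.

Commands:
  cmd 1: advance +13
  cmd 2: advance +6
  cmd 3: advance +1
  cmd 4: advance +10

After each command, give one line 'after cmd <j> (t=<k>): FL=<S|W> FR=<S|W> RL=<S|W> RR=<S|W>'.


start t=1: FL=S FR=S RL=S RR=W
cmd 1: advance +13 → t=14, phase=(3,4,1,10) → FL=S FR=S RL=S RR=W
cmd 2: advance +6 → t=20, phase=(9,10,7,0) → FL=W FR=W RL=S RR=S
cmd 3: advance +1 → t=21, phase=(10,11,8,1) → FL=W FR=W RL=S RR=S
cmd 4: advance +10 → t=31, phase=(4,5,2,11) → FL=S FR=S RL=S RR=W

after cmd 1 (t=14): FL=S FR=S RL=S RR=W
after cmd 2 (t=20): FL=W FR=W RL=S RR=S
after cmd 3 (t=21): FL=W FR=W RL=S RR=S
after cmd 4 (t=31): FL=S FR=S RL=S RR=W


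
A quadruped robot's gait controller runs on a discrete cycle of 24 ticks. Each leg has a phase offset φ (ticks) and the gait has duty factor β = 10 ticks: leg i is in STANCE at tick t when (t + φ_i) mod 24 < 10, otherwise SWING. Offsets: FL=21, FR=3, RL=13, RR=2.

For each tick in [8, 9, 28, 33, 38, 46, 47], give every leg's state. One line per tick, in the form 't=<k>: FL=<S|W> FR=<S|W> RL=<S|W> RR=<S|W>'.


t=8: FL=S FR=W RL=W RR=W
t=9: FL=S FR=W RL=W RR=W
t=28: FL=S FR=S RL=W RR=S
t=33: FL=S FR=W RL=W RR=W
t=38: FL=W FR=W RL=S RR=W
t=46: FL=W FR=S RL=W RR=S
t=47: FL=W FR=S RL=W RR=S

t=8: phase=(5,11,21,10) vs β=10 → FL=S FR=W RL=W RR=W
t=9: phase=(6,12,22,11) vs β=10 → FL=S FR=W RL=W RR=W
t=28: phase=(1,7,17,6) vs β=10 → FL=S FR=S RL=W RR=S
t=33: phase=(6,12,22,11) vs β=10 → FL=S FR=W RL=W RR=W
t=38: phase=(11,17,3,16) vs β=10 → FL=W FR=W RL=S RR=W
t=46: phase=(19,1,11,0) vs β=10 → FL=W FR=S RL=W RR=S
t=47: phase=(20,2,12,1) vs β=10 → FL=W FR=S RL=W RR=S


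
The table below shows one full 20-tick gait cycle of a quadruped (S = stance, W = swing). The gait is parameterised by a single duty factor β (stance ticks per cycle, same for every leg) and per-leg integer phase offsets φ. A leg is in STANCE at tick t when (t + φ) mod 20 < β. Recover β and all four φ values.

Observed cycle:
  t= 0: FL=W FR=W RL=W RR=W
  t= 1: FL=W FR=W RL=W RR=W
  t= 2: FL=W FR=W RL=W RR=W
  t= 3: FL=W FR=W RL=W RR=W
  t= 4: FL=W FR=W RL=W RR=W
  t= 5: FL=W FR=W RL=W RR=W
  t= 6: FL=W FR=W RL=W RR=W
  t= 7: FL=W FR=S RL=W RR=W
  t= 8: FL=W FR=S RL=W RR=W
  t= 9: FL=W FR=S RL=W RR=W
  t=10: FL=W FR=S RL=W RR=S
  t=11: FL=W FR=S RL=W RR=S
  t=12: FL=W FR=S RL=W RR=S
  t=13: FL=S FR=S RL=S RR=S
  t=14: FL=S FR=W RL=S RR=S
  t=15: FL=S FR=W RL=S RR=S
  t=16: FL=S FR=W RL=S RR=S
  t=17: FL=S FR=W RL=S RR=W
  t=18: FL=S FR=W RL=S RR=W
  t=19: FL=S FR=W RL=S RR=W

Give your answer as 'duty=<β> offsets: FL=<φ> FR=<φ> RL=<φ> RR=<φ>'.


duty=7 offsets: FL=7 FR=13 RL=7 RR=10

duty β = stance ticks per leg = 7
FL: stance ticks = 7; W→S at t=13 → φ=7
FR: stance ticks = 7; W→S at t=7 → φ=13
RL: stance ticks = 7; W→S at t=13 → φ=7
RR: stance ticks = 7; W→S at t=10 → φ=10


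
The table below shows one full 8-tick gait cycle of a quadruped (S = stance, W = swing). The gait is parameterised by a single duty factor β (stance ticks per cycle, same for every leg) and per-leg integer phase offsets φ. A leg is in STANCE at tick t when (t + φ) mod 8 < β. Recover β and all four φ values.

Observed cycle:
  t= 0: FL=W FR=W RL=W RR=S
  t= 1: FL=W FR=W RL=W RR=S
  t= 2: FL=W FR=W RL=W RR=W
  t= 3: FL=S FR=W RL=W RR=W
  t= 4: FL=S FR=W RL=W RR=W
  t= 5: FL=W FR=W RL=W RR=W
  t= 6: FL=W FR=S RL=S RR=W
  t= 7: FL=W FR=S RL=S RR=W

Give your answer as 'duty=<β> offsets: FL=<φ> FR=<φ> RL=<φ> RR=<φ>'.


duty=2 offsets: FL=5 FR=2 RL=2 RR=0

duty β = stance ticks per leg = 2
FL: stance ticks = 2; W→S at t=3 → φ=5
FR: stance ticks = 2; W→S at t=6 → φ=2
RL: stance ticks = 2; W→S at t=6 → φ=2
RR: stance ticks = 2; W→S at t=0 → φ=0


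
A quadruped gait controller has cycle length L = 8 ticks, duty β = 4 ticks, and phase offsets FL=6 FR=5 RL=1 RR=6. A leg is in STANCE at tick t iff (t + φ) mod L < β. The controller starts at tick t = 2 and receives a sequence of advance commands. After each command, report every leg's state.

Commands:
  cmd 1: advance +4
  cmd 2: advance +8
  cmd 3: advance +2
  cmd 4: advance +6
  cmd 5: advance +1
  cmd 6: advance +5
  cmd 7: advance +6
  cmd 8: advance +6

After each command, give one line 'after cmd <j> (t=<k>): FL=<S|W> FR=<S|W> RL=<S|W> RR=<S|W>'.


start t=2: FL=S FR=W RL=S RR=S
cmd 1: advance +4 → t=6, phase=(4,3,7,4) → FL=W FR=S RL=W RR=W
cmd 2: advance +8 → t=14, phase=(4,3,7,4) → FL=W FR=S RL=W RR=W
cmd 3: advance +2 → t=16, phase=(6,5,1,6) → FL=W FR=W RL=S RR=W
cmd 4: advance +6 → t=22, phase=(4,3,7,4) → FL=W FR=S RL=W RR=W
cmd 5: advance +1 → t=23, phase=(5,4,0,5) → FL=W FR=W RL=S RR=W
cmd 6: advance +5 → t=28, phase=(2,1,5,2) → FL=S FR=S RL=W RR=S
cmd 7: advance +6 → t=34, phase=(0,7,3,0) → FL=S FR=W RL=S RR=S
cmd 8: advance +6 → t=40, phase=(6,5,1,6) → FL=W FR=W RL=S RR=W

after cmd 1 (t=6): FL=W FR=S RL=W RR=W
after cmd 2 (t=14): FL=W FR=S RL=W RR=W
after cmd 3 (t=16): FL=W FR=W RL=S RR=W
after cmd 4 (t=22): FL=W FR=S RL=W RR=W
after cmd 5 (t=23): FL=W FR=W RL=S RR=W
after cmd 6 (t=28): FL=S FR=S RL=W RR=S
after cmd 7 (t=34): FL=S FR=W RL=S RR=S
after cmd 8 (t=40): FL=W FR=W RL=S RR=W


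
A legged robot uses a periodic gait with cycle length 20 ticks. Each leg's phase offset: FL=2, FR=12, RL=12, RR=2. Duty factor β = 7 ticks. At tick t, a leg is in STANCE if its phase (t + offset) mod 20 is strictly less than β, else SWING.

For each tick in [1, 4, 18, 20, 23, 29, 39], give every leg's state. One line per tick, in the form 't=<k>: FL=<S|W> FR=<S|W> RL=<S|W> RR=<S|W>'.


t=1: FL=S FR=W RL=W RR=S
t=4: FL=S FR=W RL=W RR=S
t=18: FL=S FR=W RL=W RR=S
t=20: FL=S FR=W RL=W RR=S
t=23: FL=S FR=W RL=W RR=S
t=29: FL=W FR=S RL=S RR=W
t=39: FL=S FR=W RL=W RR=S

t=1: phase=(3,13,13,3) vs β=7 → FL=S FR=W RL=W RR=S
t=4: phase=(6,16,16,6) vs β=7 → FL=S FR=W RL=W RR=S
t=18: phase=(0,10,10,0) vs β=7 → FL=S FR=W RL=W RR=S
t=20: phase=(2,12,12,2) vs β=7 → FL=S FR=W RL=W RR=S
t=23: phase=(5,15,15,5) vs β=7 → FL=S FR=W RL=W RR=S
t=29: phase=(11,1,1,11) vs β=7 → FL=W FR=S RL=S RR=W
t=39: phase=(1,11,11,1) vs β=7 → FL=S FR=W RL=W RR=S


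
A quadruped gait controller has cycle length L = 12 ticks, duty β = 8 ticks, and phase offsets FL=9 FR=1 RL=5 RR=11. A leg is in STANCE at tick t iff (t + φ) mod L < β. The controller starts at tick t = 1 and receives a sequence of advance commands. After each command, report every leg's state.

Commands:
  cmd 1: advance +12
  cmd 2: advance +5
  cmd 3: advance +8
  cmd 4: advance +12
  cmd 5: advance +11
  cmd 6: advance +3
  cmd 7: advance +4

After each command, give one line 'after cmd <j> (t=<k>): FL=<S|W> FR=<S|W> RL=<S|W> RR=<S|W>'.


after cmd 1 (t=13): FL=W FR=S RL=S RR=S
after cmd 2 (t=18): FL=S FR=S RL=W RR=S
after cmd 3 (t=26): FL=W FR=S RL=S RR=S
after cmd 4 (t=38): FL=W FR=S RL=S RR=S
after cmd 5 (t=49): FL=W FR=S RL=S RR=S
after cmd 6 (t=52): FL=S FR=S RL=W RR=S
after cmd 7 (t=56): FL=S FR=W RL=S RR=S

start t=1: FL=W FR=S RL=S RR=S
cmd 1: advance +12 → t=13, phase=(10,2,6,0) → FL=W FR=S RL=S RR=S
cmd 2: advance +5 → t=18, phase=(3,7,11,5) → FL=S FR=S RL=W RR=S
cmd 3: advance +8 → t=26, phase=(11,3,7,1) → FL=W FR=S RL=S RR=S
cmd 4: advance +12 → t=38, phase=(11,3,7,1) → FL=W FR=S RL=S RR=S
cmd 5: advance +11 → t=49, phase=(10,2,6,0) → FL=W FR=S RL=S RR=S
cmd 6: advance +3 → t=52, phase=(1,5,9,3) → FL=S FR=S RL=W RR=S
cmd 7: advance +4 → t=56, phase=(5,9,1,7) → FL=S FR=W RL=S RR=S


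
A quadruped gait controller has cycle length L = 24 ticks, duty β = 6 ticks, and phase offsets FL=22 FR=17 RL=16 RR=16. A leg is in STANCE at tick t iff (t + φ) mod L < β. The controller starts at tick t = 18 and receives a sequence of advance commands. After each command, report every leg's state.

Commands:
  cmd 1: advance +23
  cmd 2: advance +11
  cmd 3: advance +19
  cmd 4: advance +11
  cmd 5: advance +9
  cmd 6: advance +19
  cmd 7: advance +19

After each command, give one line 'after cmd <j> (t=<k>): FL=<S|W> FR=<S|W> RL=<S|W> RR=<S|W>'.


start t=18: FL=W FR=W RL=W RR=W
cmd 1: advance +23 → t=41, phase=(15,10,9,9) → FL=W FR=W RL=W RR=W
cmd 2: advance +11 → t=52, phase=(2,21,20,20) → FL=S FR=W RL=W RR=W
cmd 3: advance +19 → t=71, phase=(21,16,15,15) → FL=W FR=W RL=W RR=W
cmd 4: advance +11 → t=82, phase=(8,3,2,2) → FL=W FR=S RL=S RR=S
cmd 5: advance +9 → t=91, phase=(17,12,11,11) → FL=W FR=W RL=W RR=W
cmd 6: advance +19 → t=110, phase=(12,7,6,6) → FL=W FR=W RL=W RR=W
cmd 7: advance +19 → t=129, phase=(7,2,1,1) → FL=W FR=S RL=S RR=S

after cmd 1 (t=41): FL=W FR=W RL=W RR=W
after cmd 2 (t=52): FL=S FR=W RL=W RR=W
after cmd 3 (t=71): FL=W FR=W RL=W RR=W
after cmd 4 (t=82): FL=W FR=S RL=S RR=S
after cmd 5 (t=91): FL=W FR=W RL=W RR=W
after cmd 6 (t=110): FL=W FR=W RL=W RR=W
after cmd 7 (t=129): FL=W FR=S RL=S RR=S


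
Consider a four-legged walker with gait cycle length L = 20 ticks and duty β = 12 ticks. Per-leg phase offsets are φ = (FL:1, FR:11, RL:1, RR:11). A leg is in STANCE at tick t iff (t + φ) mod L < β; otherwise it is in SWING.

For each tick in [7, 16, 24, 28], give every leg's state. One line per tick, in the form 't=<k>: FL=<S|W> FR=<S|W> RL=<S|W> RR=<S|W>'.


t=7: FL=S FR=W RL=S RR=W
t=16: FL=W FR=S RL=W RR=S
t=24: FL=S FR=W RL=S RR=W
t=28: FL=S FR=W RL=S RR=W

t=7: phase=(8,18,8,18) vs β=12 → FL=S FR=W RL=S RR=W
t=16: phase=(17,7,17,7) vs β=12 → FL=W FR=S RL=W RR=S
t=24: phase=(5,15,5,15) vs β=12 → FL=S FR=W RL=S RR=W
t=28: phase=(9,19,9,19) vs β=12 → FL=S FR=W RL=S RR=W


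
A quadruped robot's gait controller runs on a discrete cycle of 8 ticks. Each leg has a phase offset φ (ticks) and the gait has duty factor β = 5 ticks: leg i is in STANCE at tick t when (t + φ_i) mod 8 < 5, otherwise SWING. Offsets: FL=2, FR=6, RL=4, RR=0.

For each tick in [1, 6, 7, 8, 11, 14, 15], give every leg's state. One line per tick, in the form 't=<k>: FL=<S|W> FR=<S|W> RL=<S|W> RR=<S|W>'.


t=1: phase=(3,7,5,1) vs β=5 → FL=S FR=W RL=W RR=S
t=6: phase=(0,4,2,6) vs β=5 → FL=S FR=S RL=S RR=W
t=7: phase=(1,5,3,7) vs β=5 → FL=S FR=W RL=S RR=W
t=8: phase=(2,6,4,0) vs β=5 → FL=S FR=W RL=S RR=S
t=11: phase=(5,1,7,3) vs β=5 → FL=W FR=S RL=W RR=S
t=14: phase=(0,4,2,6) vs β=5 → FL=S FR=S RL=S RR=W
t=15: phase=(1,5,3,7) vs β=5 → FL=S FR=W RL=S RR=W

t=1: FL=S FR=W RL=W RR=S
t=6: FL=S FR=S RL=S RR=W
t=7: FL=S FR=W RL=S RR=W
t=8: FL=S FR=W RL=S RR=S
t=11: FL=W FR=S RL=W RR=S
t=14: FL=S FR=S RL=S RR=W
t=15: FL=S FR=W RL=S RR=W


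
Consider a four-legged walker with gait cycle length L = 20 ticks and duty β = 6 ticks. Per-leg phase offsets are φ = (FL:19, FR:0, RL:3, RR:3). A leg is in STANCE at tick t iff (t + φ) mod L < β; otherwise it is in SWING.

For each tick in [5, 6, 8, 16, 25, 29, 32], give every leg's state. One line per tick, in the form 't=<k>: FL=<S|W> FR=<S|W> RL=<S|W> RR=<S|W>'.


t=5: phase=(4,5,8,8) vs β=6 → FL=S FR=S RL=W RR=W
t=6: phase=(5,6,9,9) vs β=6 → FL=S FR=W RL=W RR=W
t=8: phase=(7,8,11,11) vs β=6 → FL=W FR=W RL=W RR=W
t=16: phase=(15,16,19,19) vs β=6 → FL=W FR=W RL=W RR=W
t=25: phase=(4,5,8,8) vs β=6 → FL=S FR=S RL=W RR=W
t=29: phase=(8,9,12,12) vs β=6 → FL=W FR=W RL=W RR=W
t=32: phase=(11,12,15,15) vs β=6 → FL=W FR=W RL=W RR=W

t=5: FL=S FR=S RL=W RR=W
t=6: FL=S FR=W RL=W RR=W
t=8: FL=W FR=W RL=W RR=W
t=16: FL=W FR=W RL=W RR=W
t=25: FL=S FR=S RL=W RR=W
t=29: FL=W FR=W RL=W RR=W
t=32: FL=W FR=W RL=W RR=W


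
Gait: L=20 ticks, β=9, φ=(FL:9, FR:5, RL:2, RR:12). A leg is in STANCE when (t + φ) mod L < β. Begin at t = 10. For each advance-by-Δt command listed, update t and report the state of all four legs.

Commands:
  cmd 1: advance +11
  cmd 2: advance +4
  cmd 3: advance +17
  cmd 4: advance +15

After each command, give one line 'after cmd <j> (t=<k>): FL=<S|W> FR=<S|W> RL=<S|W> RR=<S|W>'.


start t=10: FL=W FR=W RL=W RR=S
cmd 1: advance +11 → t=21, phase=(10,6,3,13) → FL=W FR=S RL=S RR=W
cmd 2: advance +4 → t=25, phase=(14,10,7,17) → FL=W FR=W RL=S RR=W
cmd 3: advance +17 → t=42, phase=(11,7,4,14) → FL=W FR=S RL=S RR=W
cmd 4: advance +15 → t=57, phase=(6,2,19,9) → FL=S FR=S RL=W RR=W

after cmd 1 (t=21): FL=W FR=S RL=S RR=W
after cmd 2 (t=25): FL=W FR=W RL=S RR=W
after cmd 3 (t=42): FL=W FR=S RL=S RR=W
after cmd 4 (t=57): FL=S FR=S RL=W RR=W


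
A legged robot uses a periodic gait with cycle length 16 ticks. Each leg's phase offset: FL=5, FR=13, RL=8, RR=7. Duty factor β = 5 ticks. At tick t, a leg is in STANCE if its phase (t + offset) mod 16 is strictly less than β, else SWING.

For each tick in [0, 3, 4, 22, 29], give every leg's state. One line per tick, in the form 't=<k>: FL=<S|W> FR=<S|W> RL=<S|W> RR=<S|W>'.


t=0: FL=W FR=W RL=W RR=W
t=3: FL=W FR=S RL=W RR=W
t=4: FL=W FR=S RL=W RR=W
t=22: FL=W FR=S RL=W RR=W
t=29: FL=S FR=W RL=W RR=S

t=0: phase=(5,13,8,7) vs β=5 → FL=W FR=W RL=W RR=W
t=3: phase=(8,0,11,10) vs β=5 → FL=W FR=S RL=W RR=W
t=4: phase=(9,1,12,11) vs β=5 → FL=W FR=S RL=W RR=W
t=22: phase=(11,3,14,13) vs β=5 → FL=W FR=S RL=W RR=W
t=29: phase=(2,10,5,4) vs β=5 → FL=S FR=W RL=W RR=S


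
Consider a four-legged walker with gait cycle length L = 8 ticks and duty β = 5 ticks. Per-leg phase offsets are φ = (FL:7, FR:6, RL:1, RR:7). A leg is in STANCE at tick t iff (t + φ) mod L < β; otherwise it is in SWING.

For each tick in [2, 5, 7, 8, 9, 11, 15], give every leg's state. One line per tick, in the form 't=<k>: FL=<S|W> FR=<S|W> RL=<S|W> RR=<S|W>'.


t=2: FL=S FR=S RL=S RR=S
t=5: FL=S FR=S RL=W RR=S
t=7: FL=W FR=W RL=S RR=W
t=8: FL=W FR=W RL=S RR=W
t=9: FL=S FR=W RL=S RR=S
t=11: FL=S FR=S RL=S RR=S
t=15: FL=W FR=W RL=S RR=W

t=2: phase=(1,0,3,1) vs β=5 → FL=S FR=S RL=S RR=S
t=5: phase=(4,3,6,4) vs β=5 → FL=S FR=S RL=W RR=S
t=7: phase=(6,5,0,6) vs β=5 → FL=W FR=W RL=S RR=W
t=8: phase=(7,6,1,7) vs β=5 → FL=W FR=W RL=S RR=W
t=9: phase=(0,7,2,0) vs β=5 → FL=S FR=W RL=S RR=S
t=11: phase=(2,1,4,2) vs β=5 → FL=S FR=S RL=S RR=S
t=15: phase=(6,5,0,6) vs β=5 → FL=W FR=W RL=S RR=W


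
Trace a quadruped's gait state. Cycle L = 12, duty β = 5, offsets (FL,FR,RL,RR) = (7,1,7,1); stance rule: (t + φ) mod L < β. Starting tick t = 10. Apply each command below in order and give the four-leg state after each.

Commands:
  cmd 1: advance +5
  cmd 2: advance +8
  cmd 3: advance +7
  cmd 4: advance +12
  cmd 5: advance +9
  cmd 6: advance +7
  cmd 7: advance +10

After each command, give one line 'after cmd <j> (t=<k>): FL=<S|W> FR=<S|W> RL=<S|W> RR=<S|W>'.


after cmd 1 (t=15): FL=W FR=S RL=W RR=S
after cmd 2 (t=23): FL=W FR=S RL=W RR=S
after cmd 3 (t=30): FL=S FR=W RL=S RR=W
after cmd 4 (t=42): FL=S FR=W RL=S RR=W
after cmd 5 (t=51): FL=W FR=S RL=W RR=S
after cmd 6 (t=58): FL=W FR=W RL=W RR=W
after cmd 7 (t=68): FL=S FR=W RL=S RR=W

start t=10: FL=W FR=W RL=W RR=W
cmd 1: advance +5 → t=15, phase=(10,4,10,4) → FL=W FR=S RL=W RR=S
cmd 2: advance +8 → t=23, phase=(6,0,6,0) → FL=W FR=S RL=W RR=S
cmd 3: advance +7 → t=30, phase=(1,7,1,7) → FL=S FR=W RL=S RR=W
cmd 4: advance +12 → t=42, phase=(1,7,1,7) → FL=S FR=W RL=S RR=W
cmd 5: advance +9 → t=51, phase=(10,4,10,4) → FL=W FR=S RL=W RR=S
cmd 6: advance +7 → t=58, phase=(5,11,5,11) → FL=W FR=W RL=W RR=W
cmd 7: advance +10 → t=68, phase=(3,9,3,9) → FL=S FR=W RL=S RR=W


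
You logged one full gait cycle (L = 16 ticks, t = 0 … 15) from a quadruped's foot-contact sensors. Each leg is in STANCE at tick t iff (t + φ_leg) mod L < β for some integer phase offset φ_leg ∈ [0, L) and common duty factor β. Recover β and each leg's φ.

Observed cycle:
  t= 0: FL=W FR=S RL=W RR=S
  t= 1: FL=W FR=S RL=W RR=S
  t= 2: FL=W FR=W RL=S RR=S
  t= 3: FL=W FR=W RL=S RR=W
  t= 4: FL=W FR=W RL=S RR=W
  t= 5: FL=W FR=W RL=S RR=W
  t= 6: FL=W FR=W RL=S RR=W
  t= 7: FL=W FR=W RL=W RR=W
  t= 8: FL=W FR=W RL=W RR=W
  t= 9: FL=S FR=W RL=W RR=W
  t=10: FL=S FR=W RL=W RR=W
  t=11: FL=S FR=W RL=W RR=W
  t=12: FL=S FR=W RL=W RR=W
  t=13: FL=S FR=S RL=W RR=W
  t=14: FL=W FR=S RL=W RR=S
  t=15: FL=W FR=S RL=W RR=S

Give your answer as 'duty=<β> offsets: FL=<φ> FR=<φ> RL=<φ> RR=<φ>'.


duty β = stance ticks per leg = 5
FL: stance ticks = 5; W→S at t=9 → φ=7
FR: stance ticks = 5; W→S at t=13 → φ=3
RL: stance ticks = 5; W→S at t=2 → φ=14
RR: stance ticks = 5; W→S at t=14 → φ=2

duty=5 offsets: FL=7 FR=3 RL=14 RR=2


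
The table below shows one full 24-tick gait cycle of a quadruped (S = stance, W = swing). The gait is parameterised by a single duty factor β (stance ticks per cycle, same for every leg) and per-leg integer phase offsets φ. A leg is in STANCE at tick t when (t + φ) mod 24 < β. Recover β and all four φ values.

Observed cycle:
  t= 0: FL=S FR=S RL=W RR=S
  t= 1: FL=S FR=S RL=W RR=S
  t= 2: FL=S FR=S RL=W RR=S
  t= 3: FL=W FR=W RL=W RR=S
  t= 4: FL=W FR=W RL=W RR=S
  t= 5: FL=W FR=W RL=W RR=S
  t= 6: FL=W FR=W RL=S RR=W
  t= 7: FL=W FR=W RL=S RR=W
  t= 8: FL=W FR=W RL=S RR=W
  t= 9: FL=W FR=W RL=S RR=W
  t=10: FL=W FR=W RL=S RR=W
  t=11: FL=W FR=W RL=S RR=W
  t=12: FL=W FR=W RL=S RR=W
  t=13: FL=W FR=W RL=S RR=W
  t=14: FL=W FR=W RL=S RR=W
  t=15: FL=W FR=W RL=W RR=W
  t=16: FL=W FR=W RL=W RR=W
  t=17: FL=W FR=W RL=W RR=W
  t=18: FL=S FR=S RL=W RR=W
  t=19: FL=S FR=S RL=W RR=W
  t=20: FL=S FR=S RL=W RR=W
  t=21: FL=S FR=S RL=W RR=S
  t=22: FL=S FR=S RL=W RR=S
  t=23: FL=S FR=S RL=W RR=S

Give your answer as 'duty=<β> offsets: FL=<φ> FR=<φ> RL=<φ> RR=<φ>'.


duty=9 offsets: FL=6 FR=6 RL=18 RR=3

duty β = stance ticks per leg = 9
FL: stance ticks = 9; W→S at t=18 → φ=6
FR: stance ticks = 9; W→S at t=18 → φ=6
RL: stance ticks = 9; W→S at t=6 → φ=18
RR: stance ticks = 9; W→S at t=21 → φ=3


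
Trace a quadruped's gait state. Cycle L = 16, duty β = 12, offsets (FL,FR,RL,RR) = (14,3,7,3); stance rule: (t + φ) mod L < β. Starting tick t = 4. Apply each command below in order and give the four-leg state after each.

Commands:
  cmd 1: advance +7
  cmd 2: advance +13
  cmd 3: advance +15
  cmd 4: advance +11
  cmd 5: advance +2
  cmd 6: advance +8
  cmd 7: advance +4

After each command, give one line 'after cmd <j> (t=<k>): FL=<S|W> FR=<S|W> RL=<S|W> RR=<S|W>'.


after cmd 1 (t=11): FL=S FR=W RL=S RR=W
after cmd 2 (t=24): FL=S FR=S RL=W RR=S
after cmd 3 (t=39): FL=S FR=S RL=W RR=S
after cmd 4 (t=50): FL=S FR=S RL=S RR=S
after cmd 5 (t=52): FL=S FR=S RL=S RR=S
after cmd 6 (t=60): FL=S FR=W RL=S RR=W
after cmd 7 (t=64): FL=W FR=S RL=S RR=S

start t=4: FL=S FR=S RL=S RR=S
cmd 1: advance +7 → t=11, phase=(9,14,2,14) → FL=S FR=W RL=S RR=W
cmd 2: advance +13 → t=24, phase=(6,11,15,11) → FL=S FR=S RL=W RR=S
cmd 3: advance +15 → t=39, phase=(5,10,14,10) → FL=S FR=S RL=W RR=S
cmd 4: advance +11 → t=50, phase=(0,5,9,5) → FL=S FR=S RL=S RR=S
cmd 5: advance +2 → t=52, phase=(2,7,11,7) → FL=S FR=S RL=S RR=S
cmd 6: advance +8 → t=60, phase=(10,15,3,15) → FL=S FR=W RL=S RR=W
cmd 7: advance +4 → t=64, phase=(14,3,7,3) → FL=W FR=S RL=S RR=S


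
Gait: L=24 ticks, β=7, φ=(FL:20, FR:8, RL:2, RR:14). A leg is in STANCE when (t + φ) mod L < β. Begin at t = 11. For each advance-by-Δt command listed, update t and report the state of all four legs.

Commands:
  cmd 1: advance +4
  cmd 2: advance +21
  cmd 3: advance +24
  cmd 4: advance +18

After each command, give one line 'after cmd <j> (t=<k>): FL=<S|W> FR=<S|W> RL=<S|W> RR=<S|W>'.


after cmd 1 (t=15): FL=W FR=W RL=W RR=S
after cmd 2 (t=36): FL=W FR=W RL=W RR=S
after cmd 3 (t=60): FL=W FR=W RL=W RR=S
after cmd 4 (t=78): FL=S FR=W RL=W RR=W

start t=11: FL=W FR=W RL=W RR=S
cmd 1: advance +4 → t=15, phase=(11,23,17,5) → FL=W FR=W RL=W RR=S
cmd 2: advance +21 → t=36, phase=(8,20,14,2) → FL=W FR=W RL=W RR=S
cmd 3: advance +24 → t=60, phase=(8,20,14,2) → FL=W FR=W RL=W RR=S
cmd 4: advance +18 → t=78, phase=(2,14,8,20) → FL=S FR=W RL=W RR=W
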